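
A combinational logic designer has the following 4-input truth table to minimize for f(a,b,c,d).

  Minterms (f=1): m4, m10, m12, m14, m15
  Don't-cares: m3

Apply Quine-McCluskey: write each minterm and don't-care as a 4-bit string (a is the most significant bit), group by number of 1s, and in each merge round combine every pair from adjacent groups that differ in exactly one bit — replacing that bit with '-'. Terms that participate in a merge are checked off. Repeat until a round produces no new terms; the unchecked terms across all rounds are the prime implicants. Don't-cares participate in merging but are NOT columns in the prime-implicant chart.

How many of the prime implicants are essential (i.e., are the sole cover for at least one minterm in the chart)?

3

Round 0: 0011 0100✓ 1010✓ 1100✓ 1110✓ 1111✓
Round 1: -100 1-10 11-0 111-
PIs = {-100, 0011, 1-10, 11-0, 111-}
Coverage chart:
  m4: -100 ←essential
  m10: 1-10 ←essential
  m12: -100,11-0
  m14: 1-10,11-0,111-
  m15: 111- ←essential
Essential: -100, 1-10, 111-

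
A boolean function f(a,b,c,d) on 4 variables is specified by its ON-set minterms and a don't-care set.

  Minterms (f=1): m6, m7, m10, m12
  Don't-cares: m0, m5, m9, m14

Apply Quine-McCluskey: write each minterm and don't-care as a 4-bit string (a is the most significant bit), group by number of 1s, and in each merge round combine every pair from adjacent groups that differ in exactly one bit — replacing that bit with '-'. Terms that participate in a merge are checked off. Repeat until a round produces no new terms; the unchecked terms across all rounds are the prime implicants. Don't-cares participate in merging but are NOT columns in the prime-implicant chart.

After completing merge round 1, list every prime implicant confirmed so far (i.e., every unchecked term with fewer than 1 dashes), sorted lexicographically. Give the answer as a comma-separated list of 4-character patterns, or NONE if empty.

0000, 1001

size-2^0 implicants → 0000  0101(✓)  0110(✓)  0111(✓)  1001  1010(✓)  1100(✓)  1110(✓)
size-2^1 implicants → -110  01-1  011-  1-10  11-0
Unchecked terms (primes): -110, 0000, 01-1, 011-, 1-10, 1001, 11-0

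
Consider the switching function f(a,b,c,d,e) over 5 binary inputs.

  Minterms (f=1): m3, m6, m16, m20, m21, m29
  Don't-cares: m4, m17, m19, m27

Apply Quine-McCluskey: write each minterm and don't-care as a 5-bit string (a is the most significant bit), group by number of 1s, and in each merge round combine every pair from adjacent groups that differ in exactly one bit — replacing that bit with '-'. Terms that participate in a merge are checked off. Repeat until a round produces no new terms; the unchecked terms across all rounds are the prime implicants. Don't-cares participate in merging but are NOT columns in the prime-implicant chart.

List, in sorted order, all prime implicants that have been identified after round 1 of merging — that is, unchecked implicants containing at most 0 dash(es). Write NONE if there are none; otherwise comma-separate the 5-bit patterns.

NONE

size-2^0 implicants → 00011(✓)  00100(✓)  00110(✓)  10000(✓)  10001(✓)  10011(✓)  10100(✓)  10101(✓)  11011(✓)  11101(✓)
size-2^1 implicants → -0011  -0100  001-0  1-011  1-101  10-00(✓)  10-01(✓)  100-1  1000-(✓)  1010-(✓)
size-2^2 implicants → 10-0-
Unchecked terms (primes): -0011, -0100, 001-0, 1-011, 1-101, 10-0-, 100-1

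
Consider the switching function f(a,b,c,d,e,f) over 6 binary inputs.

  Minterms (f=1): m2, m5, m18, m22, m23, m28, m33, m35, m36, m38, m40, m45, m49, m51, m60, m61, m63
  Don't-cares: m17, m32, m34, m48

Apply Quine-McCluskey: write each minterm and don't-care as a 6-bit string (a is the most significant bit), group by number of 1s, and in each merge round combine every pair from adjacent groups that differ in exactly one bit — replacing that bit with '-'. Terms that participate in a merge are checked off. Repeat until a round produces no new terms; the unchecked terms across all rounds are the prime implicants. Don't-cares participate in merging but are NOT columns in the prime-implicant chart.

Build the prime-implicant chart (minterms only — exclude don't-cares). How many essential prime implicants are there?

[col 0] 000010*, 000101, 010001*, 010010*, 010110*, 010111*, 011100*, 100000*, 100001*, 100010*, 100011*, 100100*, 100110*, 101000*, 101101*, 110000*, 110001*, 110011*, 111100*, 111101*, 111111*
[col 1] -00010, -10001, -11100, 0-0010, 010-10, 01011-, 1-0000*, 1-0001*, 1-0011*, 1-1101, 10-000, 100-00*, 100-10*, 1000-0*, 1000-1*, 10000-*, 10001-*, 1001-0*, 1100-1*, 11000-*, 1111-1, 11110-
[col 2] 1-00-1, 1-000-, 100--0, 1000--
Prime implicants: -00010, -10001, -11100, 0-0010, 000101, 010-10, 01011-, 1-00-1, 1-000-, 1-1101, 10-000, 100--0, 1000--, 1111-1, 11110-
PI chart (minterm → PIs covering it):
  2 | -00010,0-0010
  5 | 000101  (sole → essential)
  18 | 0-0010,010-10
  22 | 010-10,01011-
  23 | 01011-  (sole → essential)
  28 | -11100  (sole → essential)
  33 | 1-00-1,1-000-,1000--
  35 | 1-00-1,1000--
  36 | 100--0  (sole → essential)
  38 | 100--0  (sole → essential)
  40 | 10-000  (sole → essential)
  45 | 1-1101  (sole → essential)
  49 | -10001,1-00-1,1-000-
  51 | 1-00-1  (sole → essential)
  60 | -11100,11110-
  61 | 1-1101,1111-1,11110-
  63 | 1111-1  (sole → essential)
Essential prime implicants: -11100, 000101, 01011-, 1-00-1, 1-1101, 10-000, 100--0, 1111-1

8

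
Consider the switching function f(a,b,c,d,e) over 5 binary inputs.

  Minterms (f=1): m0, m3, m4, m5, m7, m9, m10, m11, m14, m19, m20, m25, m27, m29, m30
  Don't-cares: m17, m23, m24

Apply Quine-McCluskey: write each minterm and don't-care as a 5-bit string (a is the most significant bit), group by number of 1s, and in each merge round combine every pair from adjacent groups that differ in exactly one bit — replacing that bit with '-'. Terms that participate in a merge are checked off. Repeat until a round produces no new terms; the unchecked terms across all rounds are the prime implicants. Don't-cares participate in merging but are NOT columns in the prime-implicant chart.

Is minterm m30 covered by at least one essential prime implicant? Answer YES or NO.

Round 0: 00000✓ 00011✓ 00100✓ 00101✓ 00111✓ 01001✓ 01010✓ 01011✓ 01110✓ 10001✓ 10011✓ 10100✓ 10111✓ 11000✓ 11001✓ 11011✓ 11101✓ 11110✓
Round 1: -0011✓ -0100 -0111✓ -1001✓ -1011✓ -1110 0-011✓ 00-00 00-11✓ 001-1 0010- 01-10 010-1✓ 0101- 1-001✓ 1-011✓ 10-11✓ 100-1✓ 11-01 110-1✓ 1100-
Round 2: --011 -0-11 -10-1 1-0-1
PIs = {--011, -0-11, -0100, -10-1, -1110, 00-00, 001-1, 0010-, 01-10, 0101-, 1-0-1, 11-01, 1100-}
Coverage chart:
  m0: 00-00 ←essential
  m3: --011,-0-11
  m4: -0100,00-00,0010-
  m5: 001-1,0010-
  m7: -0-11,001-1
  m9: -10-1 ←essential
  m10: 01-10,0101-
  m11: --011,-10-1,0101-
  m14: -1110,01-10
  m19: --011,-0-11,1-0-1
  m20: -0100 ←essential
  m25: -10-1,1-0-1,11-01,1100-
  m27: --011,-10-1,1-0-1
  m29: 11-01 ←essential
  m30: -1110 ←essential
Essential: -0100, -10-1, -1110, 00-00, 11-01

YES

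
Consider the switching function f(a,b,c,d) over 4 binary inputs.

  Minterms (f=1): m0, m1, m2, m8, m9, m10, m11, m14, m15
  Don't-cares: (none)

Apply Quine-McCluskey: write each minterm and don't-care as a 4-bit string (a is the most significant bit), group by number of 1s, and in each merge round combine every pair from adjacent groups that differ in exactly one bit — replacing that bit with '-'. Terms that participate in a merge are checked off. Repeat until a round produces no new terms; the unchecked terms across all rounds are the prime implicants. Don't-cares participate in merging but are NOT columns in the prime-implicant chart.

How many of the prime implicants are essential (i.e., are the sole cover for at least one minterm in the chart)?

3

[col 0] 0000*, 0001*, 0010*, 1000*, 1001*, 1010*, 1011*, 1110*, 1111*
[col 1] -000*, -001*, -010*, 00-0*, 000-*, 1-10*, 1-11*, 10-0*, 10-1*, 100-*, 101-*, 111-*
[col 2] -0-0, -00-, 1-1-, 10--
Prime implicants: -0-0, -00-, 1-1-, 10--
PI chart (minterm → PIs covering it):
  0 | -0-0,-00-
  1 | -00-  (sole → essential)
  2 | -0-0  (sole → essential)
  8 | -0-0,-00-,10--
  9 | -00-,10--
  10 | -0-0,1-1-,10--
  11 | 1-1-,10--
  14 | 1-1-  (sole → essential)
  15 | 1-1-  (sole → essential)
Essential prime implicants: -0-0, -00-, 1-1-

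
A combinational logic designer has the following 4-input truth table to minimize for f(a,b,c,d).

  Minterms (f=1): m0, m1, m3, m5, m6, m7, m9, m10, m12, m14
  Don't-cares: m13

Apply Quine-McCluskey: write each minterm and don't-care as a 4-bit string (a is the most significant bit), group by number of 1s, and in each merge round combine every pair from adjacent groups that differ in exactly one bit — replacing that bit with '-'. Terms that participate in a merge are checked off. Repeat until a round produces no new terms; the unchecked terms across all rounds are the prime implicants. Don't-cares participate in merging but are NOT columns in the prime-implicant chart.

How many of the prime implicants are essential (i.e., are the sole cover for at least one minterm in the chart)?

Round 0: 0000✓ 0001✓ 0011✓ 0101✓ 0110✓ 0111✓ 1001✓ 1010✓ 1100✓ 1101✓ 1110✓
Round 1: -001✓ -101✓ -110 0-01✓ 0-11✓ 00-1✓ 000- 01-1✓ 011- 1-01✓ 1-10 11-0 110-
Round 2: --01 0--1
PIs = {--01, -110, 0--1, 000-, 011-, 1-10, 11-0, 110-}
Coverage chart:
  m0: 000- ←essential
  m1: --01,0--1,000-
  m3: 0--1 ←essential
  m5: --01,0--1
  m6: -110,011-
  m7: 0--1,011-
  m9: --01 ←essential
  m10: 1-10 ←essential
  m12: 11-0,110-
  m14: -110,1-10,11-0
Essential: --01, 0--1, 000-, 1-10

4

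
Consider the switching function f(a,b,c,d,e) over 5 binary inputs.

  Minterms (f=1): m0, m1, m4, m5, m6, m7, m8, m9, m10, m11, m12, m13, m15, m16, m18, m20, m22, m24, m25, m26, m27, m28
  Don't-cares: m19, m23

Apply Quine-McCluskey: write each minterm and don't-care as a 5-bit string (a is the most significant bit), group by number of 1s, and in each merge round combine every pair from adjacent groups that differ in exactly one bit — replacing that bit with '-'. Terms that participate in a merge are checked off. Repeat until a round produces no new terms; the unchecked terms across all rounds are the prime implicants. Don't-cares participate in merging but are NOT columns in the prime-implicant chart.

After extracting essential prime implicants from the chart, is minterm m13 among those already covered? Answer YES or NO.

[col 0] 00000*, 00001*, 00100*, 00101*, 00110*, 00111*, 01000*, 01001*, 01010*, 01011*, 01100*, 01101*, 01111*, 10000*, 10010*, 10011*, 10100*, 10110*, 10111*, 11000*, 11001*, 11010*, 11011*, 11100*
[col 1] -0000*, -0100*, -0110*, -0111*, -1000*, -1001*, -1010*, -1011*, -1100*, 0-000*, 0-001*, 0-100*, 0-101*, 0-111*, 00-00*, 00-01*, 0000-*, 001-0*, 001-1*, 0010-*, 0011-*, 01-00*, 01-01*, 01-11*, 010-0*, 010-1*, 0100-*, 0101-*, 011-1*, 0110-*, 1-000*, 1-010*, 1-011*, 1-100*, 10-00*, 10-10*, 10-11*, 100-0*, 1001-*, 101-0*, 1011-*, 11-00*, 110-0*, 110-1*, 1100-*, 1101-*
[col 2] --000*, --100*, -0-00*, -01-0, -011-, -1-00*, -10-0*, -10-1*, -100-*, -101-*, 0--00*, 0--01*, 0-00-*, 0-1-1, 0-10-*, 00-0-*, 001--, 01--1, 01-0-*, 010--*, 1--00*, 1-0-0, 1-01-, 10--0, 10-1-, 110--*
[col 3] ---00, -10--, 0--0-
Prime implicants: ---00, -01-0, -011-, -10--, 0--0-, 0-1-1, 001--, 01--1, 1-0-0, 1-01-, 10--0, 10-1-
PI chart (minterm → PIs covering it):
  0 | ---00,0--0-
  1 | 0--0-  (sole → essential)
  4 | ---00,-01-0,0--0-,001--
  5 | 0--0-,0-1-1,001--
  6 | -01-0,-011-,001--
  7 | -011-,0-1-1,001--
  8 | ---00,-10--,0--0-
  9 | -10--,0--0-,01--1
  10 | -10--  (sole → essential)
  11 | -10--,01--1
  12 | ---00,0--0-
  13 | 0--0-,0-1-1,01--1
  15 | 0-1-1,01--1
  16 | ---00,1-0-0,10--0
  18 | 1-0-0,1-01-,10--0,10-1-
  20 | ---00,-01-0,10--0
  22 | -01-0,-011-,10--0,10-1-
  24 | ---00,-10--,1-0-0
  25 | -10--  (sole → essential)
  26 | -10--,1-0-0,1-01-
  27 | -10--,1-01-
  28 | ---00  (sole → essential)
Essential prime implicants: ---00, -10--, 0--0-

YES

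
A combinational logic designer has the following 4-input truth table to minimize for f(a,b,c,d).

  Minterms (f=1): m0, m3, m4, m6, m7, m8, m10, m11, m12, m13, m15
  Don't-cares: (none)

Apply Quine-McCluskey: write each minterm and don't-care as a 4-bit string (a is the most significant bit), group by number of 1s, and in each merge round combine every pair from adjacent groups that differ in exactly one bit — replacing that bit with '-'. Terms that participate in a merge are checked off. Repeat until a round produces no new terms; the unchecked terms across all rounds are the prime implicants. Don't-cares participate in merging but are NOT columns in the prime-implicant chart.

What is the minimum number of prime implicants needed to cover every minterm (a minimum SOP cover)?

5

size-2^0 implicants → 0000(✓)  0011(✓)  0100(✓)  0110(✓)  0111(✓)  1000(✓)  1010(✓)  1011(✓)  1100(✓)  1101(✓)  1111(✓)
size-2^1 implicants → -000(✓)  -011(✓)  -100(✓)  -111(✓)  0-00(✓)  0-11(✓)  01-0  011-  1-00(✓)  1-11(✓)  10-0  101-  11-1  110-
size-2^2 implicants → --00  --11
Unchecked terms (primes): --00, --11, 01-0, 011-, 10-0, 101-, 11-1, 110-
Minterm coverage:
  m0 ⊆ --00 [E]
  m3 ⊆ --11 [E]
  m4 ⊆ --00,01-0
  m6 ⊆ 01-0,011-
  m7 ⊆ --11,011-
  m8 ⊆ --00,10-0
  m10 ⊆ 10-0,101-
  m11 ⊆ --11,101-
  m12 ⊆ --00,110-
  m13 ⊆ 11-1,110-
  m15 ⊆ --11,11-1
E = {--00, --11}
Petrick residual → 01-0, 10-0, 11-1
Cover = c'd' + cd + a'bd' + ab'd' + abd  |cover|=5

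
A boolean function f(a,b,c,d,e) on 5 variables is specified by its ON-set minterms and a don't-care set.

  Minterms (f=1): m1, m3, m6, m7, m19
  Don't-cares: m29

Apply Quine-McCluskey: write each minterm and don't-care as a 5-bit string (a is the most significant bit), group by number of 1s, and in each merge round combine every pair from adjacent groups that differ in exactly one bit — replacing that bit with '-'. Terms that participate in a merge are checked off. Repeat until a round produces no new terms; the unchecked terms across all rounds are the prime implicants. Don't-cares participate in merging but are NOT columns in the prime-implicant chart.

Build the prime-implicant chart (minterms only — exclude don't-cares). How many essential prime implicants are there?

size-2^0 implicants → 00001(✓)  00011(✓)  00110(✓)  00111(✓)  10011(✓)  11101
size-2^1 implicants → -0011  00-11  000-1  0011-
Unchecked terms (primes): -0011, 00-11, 000-1, 0011-, 11101
Minterm coverage:
  m1 ⊆ 000-1 [E]
  m3 ⊆ -0011,00-11,000-1
  m6 ⊆ 0011- [E]
  m7 ⊆ 00-11,0011-
  m19 ⊆ -0011 [E]
E = {-0011, 000-1, 0011-}

3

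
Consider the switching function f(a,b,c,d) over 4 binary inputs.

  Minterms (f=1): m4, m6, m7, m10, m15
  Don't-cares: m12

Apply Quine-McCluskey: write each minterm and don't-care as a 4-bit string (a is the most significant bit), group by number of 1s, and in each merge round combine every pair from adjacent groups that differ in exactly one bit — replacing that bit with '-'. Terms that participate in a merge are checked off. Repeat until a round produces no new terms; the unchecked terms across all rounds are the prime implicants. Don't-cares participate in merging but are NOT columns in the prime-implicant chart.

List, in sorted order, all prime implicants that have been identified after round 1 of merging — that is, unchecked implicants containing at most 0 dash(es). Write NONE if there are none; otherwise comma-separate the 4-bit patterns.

Round 0: 0100✓ 0110✓ 0111✓ 1010 1100✓ 1111✓
Round 1: -100 -111 01-0 011-
PIs = {-100, -111, 01-0, 011-, 1010}

1010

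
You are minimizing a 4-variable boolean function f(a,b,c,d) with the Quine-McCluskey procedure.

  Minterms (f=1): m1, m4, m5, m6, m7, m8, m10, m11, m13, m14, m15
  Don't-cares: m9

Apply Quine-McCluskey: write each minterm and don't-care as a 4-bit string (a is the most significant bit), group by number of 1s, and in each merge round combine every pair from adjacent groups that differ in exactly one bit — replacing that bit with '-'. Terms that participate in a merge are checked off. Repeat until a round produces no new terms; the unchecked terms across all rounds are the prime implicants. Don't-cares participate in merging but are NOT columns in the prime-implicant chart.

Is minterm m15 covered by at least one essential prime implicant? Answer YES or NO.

NO

[col 0] 0001*, 0100*, 0101*, 0110*, 0111*, 1000*, 1001*, 1010*, 1011*, 1101*, 1110*, 1111*
[col 1] -001*, -101*, -110*, -111*, 0-01*, 01-0*, 01-1*, 010-*, 011-*, 1-01*, 1-10*, 1-11*, 10-0*, 10-1*, 100-*, 101-*, 11-1*, 111-*
[col 2] --01, -1-1, -11-, 01--, 1--1, 1-1-, 10--
Prime implicants: --01, -1-1, -11-, 01--, 1--1, 1-1-, 10--
PI chart (minterm → PIs covering it):
  1 | --01  (sole → essential)
  4 | 01--  (sole → essential)
  5 | --01,-1-1,01--
  6 | -11-,01--
  7 | -1-1,-11-,01--
  8 | 10--  (sole → essential)
  10 | 1-1-,10--
  11 | 1--1,1-1-,10--
  13 | --01,-1-1,1--1
  14 | -11-,1-1-
  15 | -1-1,-11-,1--1,1-1-
Essential prime implicants: --01, 01--, 10--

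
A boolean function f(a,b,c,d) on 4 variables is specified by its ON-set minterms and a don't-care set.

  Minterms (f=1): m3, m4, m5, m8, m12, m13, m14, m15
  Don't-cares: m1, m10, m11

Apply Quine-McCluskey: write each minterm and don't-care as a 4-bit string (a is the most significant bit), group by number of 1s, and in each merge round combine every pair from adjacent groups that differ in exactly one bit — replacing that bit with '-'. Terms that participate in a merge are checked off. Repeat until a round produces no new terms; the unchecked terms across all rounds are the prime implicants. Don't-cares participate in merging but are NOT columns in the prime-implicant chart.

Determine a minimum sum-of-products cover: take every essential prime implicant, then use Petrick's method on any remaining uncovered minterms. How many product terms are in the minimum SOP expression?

[col 0] 0001*, 0011*, 0100*, 0101*, 1000*, 1010*, 1011*, 1100*, 1101*, 1110*, 1111*
[col 1] -011, -100*, -101*, 0-01, 00-1, 010-*, 1-00*, 1-10*, 1-11*, 10-0*, 101-*, 11-0*, 11-1*, 110-*, 111-*
[col 2] -10-, 1--0, 1-1-, 11--
Prime implicants: -011, -10-, 0-01, 00-1, 1--0, 1-1-, 11--
PI chart (minterm → PIs covering it):
  3 | -011,00-1
  4 | -10-  (sole → essential)
  5 | -10-,0-01
  8 | 1--0  (sole → essential)
  12 | -10-,1--0,11--
  13 | -10-,11--
  14 | 1--0,1-1-,11--
  15 | 1-1-,11--
Essential prime implicants: -10-, 1--0
Petrick residual → -011, 1-1-
Minimum SOP uses 4 PIs: b'cd + bc' + ad' + ac

4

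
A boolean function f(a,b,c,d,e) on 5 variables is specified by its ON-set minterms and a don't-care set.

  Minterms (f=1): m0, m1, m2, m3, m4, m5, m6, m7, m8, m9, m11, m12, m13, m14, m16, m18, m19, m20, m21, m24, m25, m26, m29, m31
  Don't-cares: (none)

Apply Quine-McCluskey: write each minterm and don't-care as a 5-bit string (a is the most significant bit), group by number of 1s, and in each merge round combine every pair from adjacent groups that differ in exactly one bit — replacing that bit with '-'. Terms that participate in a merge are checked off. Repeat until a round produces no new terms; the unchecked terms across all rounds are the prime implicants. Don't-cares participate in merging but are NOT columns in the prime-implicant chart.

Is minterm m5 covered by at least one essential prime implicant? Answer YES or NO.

YES

Round 0: 00000✓ 00001✓ 00010✓ 00011✓ 00100✓ 00101✓ 00110✓ 00111✓ 01000✓ 01001✓ 01011✓ 01100✓ 01101✓ 01110✓ 10000✓ 10010✓ 10011✓ 10100✓ 10101✓ 11000✓ 11001✓ 11010✓ 11101✓ 11111✓
Round 1: -0000✓ -0010✓ -0011✓ -0100✓ -0101✓ -1000✓ -1001✓ -1101✓ 0-000✓ 0-001✓ 0-011✓ 0-100✓ 0-101✓ 0-110✓ 00-00✓ 00-01✓ 00-10✓ 00-11✓ 000-0✓ 000-1✓ 0000-✓ 0001-✓ 001-0✓ 001-1✓ 0010-✓ 0011-✓ 01-00✓ 01-01✓ 010-1✓ 0100-✓ 011-0✓ 0110-✓ 1-000✓ 1-010✓ 1-101✓ 10-00✓ 100-0✓ 1001-✓ 1010-✓ 11-01✓ 110-0✓ 1100-✓ 111-1
Round 2: --000 --101 -0-00 -00-0 -001- -010- -1-01 -100- 0--00✓ 0--01✓ 0-0-1 0-00-✓ 0-1-0 0-10-✓ 00--0✓ 00--1✓ 00-0-✓ 00-1-✓ 000--✓ 001--✓ 01-0-✓ 1-0-0
Round 3: 0--0- 00---
PIs = {--000, --101, -0-00, -00-0, -001-, -010-, -1-01, -100-, 0--0-, 0-0-1, 0-1-0, 00---, 1-0-0, 111-1}
Coverage chart:
  m0: --000,-0-00,-00-0,0--0-,00---
  m1: 0--0-,0-0-1,00---
  m2: -00-0,-001-,00---
  m3: -001-,0-0-1,00---
  m4: -0-00,-010-,0--0-,0-1-0,00---
  m5: --101,-010-,0--0-,00---
  m6: 0-1-0,00---
  m7: 00--- ←essential
  m8: --000,-100-,0--0-
  m9: -1-01,-100-,0--0-,0-0-1
  m11: 0-0-1 ←essential
  m12: 0--0-,0-1-0
  m13: --101,-1-01,0--0-
  m14: 0-1-0 ←essential
  m16: --000,-0-00,-00-0,1-0-0
  m18: -00-0,-001-,1-0-0
  m19: -001- ←essential
  m20: -0-00,-010-
  m21: --101,-010-
  m24: --000,-100-,1-0-0
  m25: -1-01,-100-
  m26: 1-0-0 ←essential
  m29: --101,-1-01,111-1
  m31: 111-1 ←essential
Essential: -001-, 0-0-1, 0-1-0, 00---, 1-0-0, 111-1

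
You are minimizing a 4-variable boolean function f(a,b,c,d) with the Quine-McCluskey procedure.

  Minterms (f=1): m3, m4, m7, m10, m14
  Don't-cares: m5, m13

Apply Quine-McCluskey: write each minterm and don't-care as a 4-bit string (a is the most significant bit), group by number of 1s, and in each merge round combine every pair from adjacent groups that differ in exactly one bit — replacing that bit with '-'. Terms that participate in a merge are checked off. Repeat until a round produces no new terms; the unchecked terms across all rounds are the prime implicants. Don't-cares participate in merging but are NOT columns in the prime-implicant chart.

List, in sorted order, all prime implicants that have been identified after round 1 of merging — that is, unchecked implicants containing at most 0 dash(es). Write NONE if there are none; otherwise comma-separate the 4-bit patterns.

NONE

Round 0: 0011✓ 0100✓ 0101✓ 0111✓ 1010✓ 1101✓ 1110✓
Round 1: -101 0-11 01-1 010- 1-10
PIs = {-101, 0-11, 01-1, 010-, 1-10}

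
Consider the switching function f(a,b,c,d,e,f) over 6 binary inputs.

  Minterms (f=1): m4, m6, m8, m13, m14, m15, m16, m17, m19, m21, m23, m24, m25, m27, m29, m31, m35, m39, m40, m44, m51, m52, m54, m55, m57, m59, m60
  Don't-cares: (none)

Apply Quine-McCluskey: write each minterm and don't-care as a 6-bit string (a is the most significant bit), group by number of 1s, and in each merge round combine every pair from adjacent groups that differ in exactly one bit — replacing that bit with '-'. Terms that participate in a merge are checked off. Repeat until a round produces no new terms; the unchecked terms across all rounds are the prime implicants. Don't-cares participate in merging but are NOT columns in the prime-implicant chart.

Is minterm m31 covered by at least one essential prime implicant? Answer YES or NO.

size-2^0 implicants → 000100(✓)  000110(✓)  001000(✓)  001101(✓)  001110(✓)  001111(✓)  010000(✓)  010001(✓)  010011(✓)  010101(✓)  010111(✓)  011000(✓)  011001(✓)  011011(✓)  011101(✓)  011111(✓)  100011(✓)  100111(✓)  101000(✓)  101100(✓)  110011(✓)  110100(✓)  110110(✓)  110111(✓)  111001(✓)  111011(✓)  111100(✓)
size-2^1 implicants → -01000  -10011(✓)  -10111(✓)  -11001(✓)  -11011(✓)  0-1000  0-1101(✓)  0-1111(✓)  00-110  0001-0  0011-1(✓)  00111-  01-000(✓)  01-001(✓)  01-011(✓)  01-101(✓)  01-111(✓)  010-01(✓)  010-11(✓)  0100-1(✓)  01000-(✓)  0101-1(✓)  011-01(✓)  011-11(✓)  0110-1(✓)  01100-(✓)  0111-1(✓)  1-0011(✓)  1-0111(✓)  1-1100  100-11(✓)  101-00  11-011(✓)  11-100  110-11(✓)  1101-0  11011-  1110-1(✓)
size-2^2 implicants → -1-011  -10-11  -110-1  0-11-1  01--01(✓)  01--11(✓)  01-0-1(✓)  01-00-  01-1-1(✓)  010--1(✓)  011--1(✓)  1-0-11
size-2^3 implicants → 01---1
Unchecked terms (primes): -01000, -1-011, -10-11, -110-1, 0-1000, 0-11-1, 00-110, 0001-0, 00111-, 01---1, 01-00-, 1-0-11, 1-1100, 101-00, 11-100, 1101-0, 11011-
Minterm coverage:
  m4 ⊆ 0001-0 [E]
  m6 ⊆ 00-110,0001-0
  m8 ⊆ -01000,0-1000
  m13 ⊆ 0-11-1 [E]
  m14 ⊆ 00-110,00111-
  m15 ⊆ 0-11-1,00111-
  m16 ⊆ 01-00- [E]
  m17 ⊆ 01---1,01-00-
  m19 ⊆ -1-011,-10-11,01---1
  m21 ⊆ 01---1 [E]
  m23 ⊆ -10-11,01---1
  m24 ⊆ 0-1000,01-00-
  m25 ⊆ -110-1,01---1,01-00-
  m27 ⊆ -1-011,-110-1,01---1
  m29 ⊆ 0-11-1,01---1
  m31 ⊆ 0-11-1,01---1
  m35 ⊆ 1-0-11 [E]
  m39 ⊆ 1-0-11 [E]
  m40 ⊆ -01000,101-00
  m44 ⊆ 1-1100,101-00
  m51 ⊆ -1-011,-10-11,1-0-11
  m52 ⊆ 11-100,1101-0
  m54 ⊆ 1101-0,11011-
  m55 ⊆ -10-11,1-0-11,11011-
  m57 ⊆ -110-1 [E]
  m59 ⊆ -1-011,-110-1
  m60 ⊆ 1-1100,11-100
E = {-110-1, 0-11-1, 0001-0, 01---1, 01-00-, 1-0-11}

YES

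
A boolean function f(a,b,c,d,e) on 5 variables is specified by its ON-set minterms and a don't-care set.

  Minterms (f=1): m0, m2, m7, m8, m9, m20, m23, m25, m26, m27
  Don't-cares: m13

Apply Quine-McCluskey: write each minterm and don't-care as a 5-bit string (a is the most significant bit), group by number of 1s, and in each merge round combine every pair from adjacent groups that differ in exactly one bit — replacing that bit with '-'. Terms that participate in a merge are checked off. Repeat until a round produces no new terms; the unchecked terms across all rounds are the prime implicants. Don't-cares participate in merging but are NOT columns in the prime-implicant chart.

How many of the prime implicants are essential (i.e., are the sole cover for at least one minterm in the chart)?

size-2^0 implicants → 00000(✓)  00010(✓)  00111(✓)  01000(✓)  01001(✓)  01101(✓)  10100  10111(✓)  11001(✓)  11010(✓)  11011(✓)
size-2^1 implicants → -0111  -1001  0-000  000-0  01-01  0100-  110-1  1101-
Unchecked terms (primes): -0111, -1001, 0-000, 000-0, 01-01, 0100-, 10100, 110-1, 1101-
Minterm coverage:
  m0 ⊆ 0-000,000-0
  m2 ⊆ 000-0 [E]
  m7 ⊆ -0111 [E]
  m8 ⊆ 0-000,0100-
  m9 ⊆ -1001,01-01,0100-
  m20 ⊆ 10100 [E]
  m23 ⊆ -0111 [E]
  m25 ⊆ -1001,110-1
  m26 ⊆ 1101- [E]
  m27 ⊆ 110-1,1101-
E = {-0111, 000-0, 10100, 1101-}

4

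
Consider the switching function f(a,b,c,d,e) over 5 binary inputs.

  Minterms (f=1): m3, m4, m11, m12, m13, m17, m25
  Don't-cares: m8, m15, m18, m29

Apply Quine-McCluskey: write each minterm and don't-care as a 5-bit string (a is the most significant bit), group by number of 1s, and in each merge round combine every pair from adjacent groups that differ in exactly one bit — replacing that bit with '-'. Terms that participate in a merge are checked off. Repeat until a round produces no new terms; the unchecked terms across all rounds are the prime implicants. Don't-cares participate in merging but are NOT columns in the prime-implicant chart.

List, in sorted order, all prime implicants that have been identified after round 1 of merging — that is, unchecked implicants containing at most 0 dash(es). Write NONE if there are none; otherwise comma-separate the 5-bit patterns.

10010

size-2^0 implicants → 00011(✓)  00100(✓)  01000(✓)  01011(✓)  01100(✓)  01101(✓)  01111(✓)  10001(✓)  10010  11001(✓)  11101(✓)
size-2^1 implicants → -1101  0-011  0-100  01-00  01-11  011-1  0110-  1-001  11-01
Unchecked terms (primes): -1101, 0-011, 0-100, 01-00, 01-11, 011-1, 0110-, 1-001, 10010, 11-01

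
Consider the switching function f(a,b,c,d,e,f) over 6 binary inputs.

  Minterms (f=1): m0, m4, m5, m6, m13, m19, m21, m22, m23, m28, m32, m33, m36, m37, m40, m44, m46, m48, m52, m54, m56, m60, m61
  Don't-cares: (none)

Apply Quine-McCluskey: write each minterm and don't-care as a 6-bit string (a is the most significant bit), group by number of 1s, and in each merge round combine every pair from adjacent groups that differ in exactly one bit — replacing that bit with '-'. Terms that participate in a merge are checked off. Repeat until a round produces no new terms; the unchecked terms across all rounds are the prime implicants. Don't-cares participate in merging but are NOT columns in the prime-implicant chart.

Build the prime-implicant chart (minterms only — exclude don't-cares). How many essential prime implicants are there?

8

[col 0] 000000*, 000100*, 000101*, 000110*, 001101*, 010011*, 010101*, 010110*, 010111*, 011100*, 100000*, 100001*, 100100*, 100101*, 101000*, 101100*, 101110*, 110000*, 110100*, 110110*, 111000*, 111100*, 111101*
[col 1] -00000*, -00100*, -00101*, -10110, -11100, 0-0101, 0-0110, 00-101, 000-00*, 0001-0, 00010-*, 010-11, 0101-1, 01011-, 1-0000*, 1-0100*, 1-1000*, 1-1100*, 10-000*, 10-100*, 100-00*, 100-01*, 10000-*, 10010-*, 101-00*, 1011-0, 11-000*, 11-100*, 110-00*, 1101-0, 111-00*, 11110-
[col 2] -00-00, -0010-, 1--000*, 1--100*, 1-0-00*, 1-1-00*, 10--00*, 100-0-, 11--00*
[col 3] 1---00
Prime implicants: -00-00, -0010-, -10110, -11100, 0-0101, 0-0110, 00-101, 0001-0, 010-11, 0101-1, 01011-, 1---00, 100-0-, 1011-0, 1101-0, 11110-
PI chart (minterm → PIs covering it):
  0 | -00-00  (sole → essential)
  4 | -00-00,-0010-,0001-0
  5 | -0010-,0-0101,00-101
  6 | 0-0110,0001-0
  13 | 00-101  (sole → essential)
  19 | 010-11  (sole → essential)
  21 | 0-0101,0101-1
  22 | -10110,0-0110,01011-
  23 | 010-11,0101-1,01011-
  28 | -11100  (sole → essential)
  32 | -00-00,1---00,100-0-
  33 | 100-0-  (sole → essential)
  36 | -00-00,-0010-,1---00,100-0-
  37 | -0010-,100-0-
  40 | 1---00  (sole → essential)
  44 | 1---00,1011-0
  46 | 1011-0  (sole → essential)
  48 | 1---00  (sole → essential)
  52 | 1---00,1101-0
  54 | -10110,1101-0
  56 | 1---00  (sole → essential)
  60 | -11100,1---00,11110-
  61 | 11110-  (sole → essential)
Essential prime implicants: -00-00, -11100, 00-101, 010-11, 1---00, 100-0-, 1011-0, 11110-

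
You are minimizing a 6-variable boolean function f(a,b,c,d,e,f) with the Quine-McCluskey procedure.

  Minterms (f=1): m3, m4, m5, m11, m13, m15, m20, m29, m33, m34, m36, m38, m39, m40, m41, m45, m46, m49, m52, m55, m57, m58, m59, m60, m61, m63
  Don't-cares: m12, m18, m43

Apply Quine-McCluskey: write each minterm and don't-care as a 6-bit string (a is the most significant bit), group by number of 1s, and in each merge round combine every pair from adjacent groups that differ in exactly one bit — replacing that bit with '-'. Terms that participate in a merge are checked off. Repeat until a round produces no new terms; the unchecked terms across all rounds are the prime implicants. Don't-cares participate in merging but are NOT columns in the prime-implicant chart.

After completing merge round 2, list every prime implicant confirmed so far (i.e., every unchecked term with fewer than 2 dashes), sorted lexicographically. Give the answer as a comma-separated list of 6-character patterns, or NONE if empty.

size-2^0 implicants → 000011(✓)  000100(✓)  000101(✓)  001011(✓)  001100(✓)  001101(✓)  001111(✓)  010010  010100(✓)  011101(✓)  100001(✓)  100010(✓)  100100(✓)  100110(✓)  100111(✓)  101000(✓)  101001(✓)  101011(✓)  101101(✓)  101110(✓)  110001(✓)  110100(✓)  110111(✓)  111001(✓)  111010(✓)  111011(✓)  111100(✓)  111101(✓)  111111(✓)
size-2^1 implicants → -00100(✓)  -01011  -01101(✓)  -10100(✓)  -11101(✓)  0-0100(✓)  0-1101(✓)  00-011  00-100(✓)  00-101(✓)  00010-(✓)  001-11  0011-1  00110-(✓)  1-0001(✓)  1-0100(✓)  1-0111  1-1001(✓)  1-1011(✓)  1-1101(✓)  10-001(✓)  10-110  100-10  1001-0  10011-  101-01(✓)  1010-1(✓)  10100-  11-001(✓)  11-100  11-111  111-01(✓)  111-11(✓)  1110-1(✓)  11101-  1111-1(✓)  11110-
size-2^2 implicants → --0100  --1101  00-10-  1--001  1-1-01  1-10-1  111--1
Unchecked terms (primes): --0100, --1101, -01011, 00-011, 00-10-, 001-11, 0011-1, 010010, 1--001, 1-0111, 1-1-01, 1-10-1, 10-110, 100-10, 1001-0, 10011-, 10100-, 11-100, 11-111, 111--1, 11101-, 11110-

-01011, 00-011, 001-11, 0011-1, 010010, 1-0111, 10-110, 100-10, 1001-0, 10011-, 10100-, 11-100, 11-111, 11101-, 11110-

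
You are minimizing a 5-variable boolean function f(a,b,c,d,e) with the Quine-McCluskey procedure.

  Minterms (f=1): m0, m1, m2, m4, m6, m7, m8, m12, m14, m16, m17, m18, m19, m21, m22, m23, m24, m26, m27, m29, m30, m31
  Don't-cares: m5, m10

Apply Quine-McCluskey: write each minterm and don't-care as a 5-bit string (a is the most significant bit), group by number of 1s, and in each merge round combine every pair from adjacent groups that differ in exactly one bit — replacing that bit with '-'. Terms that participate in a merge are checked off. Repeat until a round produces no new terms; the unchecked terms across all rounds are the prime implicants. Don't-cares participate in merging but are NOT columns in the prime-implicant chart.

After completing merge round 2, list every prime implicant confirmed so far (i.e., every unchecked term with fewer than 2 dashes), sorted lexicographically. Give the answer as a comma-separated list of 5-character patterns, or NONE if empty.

size-2^0 implicants → 00000(✓)  00001(✓)  00010(✓)  00100(✓)  00101(✓)  00110(✓)  00111(✓)  01000(✓)  01010(✓)  01100(✓)  01110(✓)  10000(✓)  10001(✓)  10010(✓)  10011(✓)  10101(✓)  10110(✓)  10111(✓)  11000(✓)  11010(✓)  11011(✓)  11101(✓)  11110(✓)  11111(✓)
size-2^1 implicants → -0000(✓)  -0001(✓)  -0010(✓)  -0101(✓)  -0110(✓)  -0111(✓)  -1000(✓)  -1010(✓)  -1110(✓)  0-000(✓)  0-010(✓)  0-100(✓)  0-110(✓)  00-00(✓)  00-01(✓)  00-10(✓)  000-0(✓)  0000-(✓)  001-0(✓)  001-1(✓)  0010-(✓)  0011-(✓)  01-00(✓)  01-10(✓)  010-0(✓)  011-0(✓)  1-000(✓)  1-010(✓)  1-011(✓)  1-101(✓)  1-110(✓)  1-111(✓)  10-01(✓)  10-10(✓)  10-11(✓)  100-0(✓)  100-1(✓)  1000-(✓)  1001-(✓)  101-1(✓)  1011-(✓)  11-10(✓)  11-11(✓)  110-0(✓)  1101-(✓)  111-1(✓)  1111-(✓)
size-2^2 implicants → --000(✓)  --010(✓)  --110(✓)  -0-01  -0-10(✓)  -00-0(✓)  -000-  -01-1  -011-  -1-10(✓)  -10-0(✓)  0--00(✓)  0--10(✓)  0-0-0(✓)  0-1-0(✓)  00--0(✓)  00-0-  001--  01--0(✓)  1--10(✓)  1--11(✓)  1-0-0(✓)  1-01-(✓)  1-1-1  1-11-(✓)  10--1  10-1-(✓)  100--  11-1-(✓)
size-2^3 implicants → ---10  --0-0  0---0  1--1-
Unchecked terms (primes): ---10, --0-0, -0-01, -000-, -01-1, -011-, 0---0, 00-0-, 001--, 1--1-, 1-1-1, 10--1, 100--

NONE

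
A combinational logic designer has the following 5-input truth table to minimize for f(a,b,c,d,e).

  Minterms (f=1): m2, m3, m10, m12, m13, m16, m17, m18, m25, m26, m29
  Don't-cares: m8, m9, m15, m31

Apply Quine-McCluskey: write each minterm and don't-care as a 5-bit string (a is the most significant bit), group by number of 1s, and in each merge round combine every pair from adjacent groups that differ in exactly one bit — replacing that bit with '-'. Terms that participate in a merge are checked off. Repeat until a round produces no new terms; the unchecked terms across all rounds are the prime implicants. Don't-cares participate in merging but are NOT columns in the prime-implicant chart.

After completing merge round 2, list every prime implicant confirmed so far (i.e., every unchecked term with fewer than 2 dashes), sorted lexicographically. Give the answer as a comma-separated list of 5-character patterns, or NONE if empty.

size-2^0 implicants → 00010(✓)  00011(✓)  01000(✓)  01001(✓)  01010(✓)  01100(✓)  01101(✓)  01111(✓)  10000(✓)  10001(✓)  10010(✓)  11001(✓)  11010(✓)  11101(✓)  11111(✓)
size-2^1 implicants → -0010(✓)  -1001(✓)  -1010(✓)  -1101(✓)  -1111(✓)  0-010(✓)  0001-  01-00(✓)  01-01(✓)  010-0  0100-(✓)  011-1(✓)  0110-(✓)  1-001  1-010(✓)  100-0  1000-  11-01(✓)  111-1(✓)
size-2^2 implicants → --010  -1-01  -11-1  01-0-
Unchecked terms (primes): --010, -1-01, -11-1, 0001-, 01-0-, 010-0, 1-001, 100-0, 1000-

0001-, 010-0, 1-001, 100-0, 1000-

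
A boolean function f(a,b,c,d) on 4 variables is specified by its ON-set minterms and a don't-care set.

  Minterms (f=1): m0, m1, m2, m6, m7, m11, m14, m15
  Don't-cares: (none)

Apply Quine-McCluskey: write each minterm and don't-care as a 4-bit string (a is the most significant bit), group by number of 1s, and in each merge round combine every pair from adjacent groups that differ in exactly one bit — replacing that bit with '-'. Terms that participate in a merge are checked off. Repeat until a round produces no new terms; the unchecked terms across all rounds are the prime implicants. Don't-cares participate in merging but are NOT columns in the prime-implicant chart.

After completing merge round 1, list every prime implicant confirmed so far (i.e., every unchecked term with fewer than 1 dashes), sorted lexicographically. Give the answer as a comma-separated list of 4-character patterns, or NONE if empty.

size-2^0 implicants → 0000(✓)  0001(✓)  0010(✓)  0110(✓)  0111(✓)  1011(✓)  1110(✓)  1111(✓)
size-2^1 implicants → -110(✓)  -111(✓)  0-10  00-0  000-  011-(✓)  1-11  111-(✓)
size-2^2 implicants → -11-
Unchecked terms (primes): -11-, 0-10, 00-0, 000-, 1-11

NONE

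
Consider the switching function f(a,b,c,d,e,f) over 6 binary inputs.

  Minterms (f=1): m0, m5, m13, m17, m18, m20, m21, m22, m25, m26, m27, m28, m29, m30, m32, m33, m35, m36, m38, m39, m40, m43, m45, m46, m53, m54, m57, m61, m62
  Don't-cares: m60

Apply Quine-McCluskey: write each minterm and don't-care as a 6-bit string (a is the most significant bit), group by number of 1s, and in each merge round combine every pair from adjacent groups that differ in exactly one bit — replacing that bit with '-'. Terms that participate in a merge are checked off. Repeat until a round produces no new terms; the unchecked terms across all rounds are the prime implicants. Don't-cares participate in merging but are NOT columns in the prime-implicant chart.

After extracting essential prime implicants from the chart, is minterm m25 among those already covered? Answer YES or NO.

Round 0: 000000✓ 000101✓ 001101✓ 010001✓ 010010✓ 010100✓ 010101✓ 010110✓ 011001✓ 011010✓ 011011✓ 011100✓ 011101✓ 011110✓ 100000✓ 100001✓ 100011✓ 100100✓ 100110✓ 100111✓ 101000✓ 101011✓ 101101✓ 101110✓ 110101✓ 110110✓ 111001✓ 111100✓ 111101✓ 111110✓
Round 1: -00000 -01101✓ -10101✓ -10110✓ -11001✓ -11100✓ -11101✓ -11110✓ 0-0101✓ 0-1101✓ 00-101✓ 01-001✓ 01-010✓ 01-100✓ 01-101✓ 01-110✓ 010-01✓ 010-10✓ 0101-0✓ 01010-✓ 011-01✓ 011-10✓ 0110-1 01101- 0111-0✓ 01110-✓ 1-0110✓ 1-1101✓ 1-1110✓ 10-000 10-011 10-110✓ 100-00 100-11 1000-1 10000- 1001-0 10011- 11-101✓ 11-110✓ 111-01✓ 1111-0✓ 11110-✓
Round 2: --1101 -1-101 -1-110 -11-01 -111-0 -1110- 0--101 01--01 01--10 01-1-0 01-10- 1--110
PIs = {--1101, -00000, -1-101, -1-110, -11-01, -111-0, -1110-, 0--101, 01--01, 01--10, 01-1-0, 01-10-, 0110-1, 01101-, 1--110, 10-000, 10-011, 100-00, 100-11, 1000-1, 10000-, 1001-0, 10011-}
Coverage chart:
  m0: -00000 ←essential
  m5: 0--101 ←essential
  m13: --1101,0--101
  m17: 01--01 ←essential
  m18: 01--10 ←essential
  m20: 01-1-0,01-10-
  m21: -1-101,0--101,01--01,01-10-
  m22: -1-110,01--10,01-1-0
  m25: -11-01,01--01,0110-1
  m26: 01--10,01101-
  m27: 0110-1,01101-
  m28: -111-0,-1110-,01-1-0,01-10-
  m29: --1101,-1-101,-11-01,-1110-,0--101,01--01,01-10-
  m30: -1-110,-111-0,01--10,01-1-0
  m32: -00000,10-000,100-00,10000-
  m33: 1000-1,10000-
  m35: 10-011,100-11,1000-1
  m36: 100-00,1001-0
  m38: 1--110,1001-0,10011-
  m39: 100-11,10011-
  m40: 10-000 ←essential
  m43: 10-011 ←essential
  m45: --1101 ←essential
  m46: 1--110 ←essential
  m53: -1-101 ←essential
  m54: -1-110,1--110
  m57: -11-01 ←essential
  m61: --1101,-1-101,-11-01,-1110-
  m62: -1-110,-111-0,1--110
Essential: --1101, -00000, -1-101, -11-01, 0--101, 01--01, 01--10, 1--110, 10-000, 10-011

YES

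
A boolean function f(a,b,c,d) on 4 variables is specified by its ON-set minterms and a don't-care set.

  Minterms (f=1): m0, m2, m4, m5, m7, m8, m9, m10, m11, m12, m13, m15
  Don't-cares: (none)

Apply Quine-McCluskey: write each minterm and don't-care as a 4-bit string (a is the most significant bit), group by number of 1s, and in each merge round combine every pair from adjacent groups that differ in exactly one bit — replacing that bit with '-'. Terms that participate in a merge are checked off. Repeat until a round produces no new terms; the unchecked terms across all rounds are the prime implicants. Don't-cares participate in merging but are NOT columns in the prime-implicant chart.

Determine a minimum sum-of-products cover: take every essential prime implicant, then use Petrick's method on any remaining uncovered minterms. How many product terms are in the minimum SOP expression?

4

[col 0] 0000*, 0010*, 0100*, 0101*, 0111*, 1000*, 1001*, 1010*, 1011*, 1100*, 1101*, 1111*
[col 1] -000*, -010*, -100*, -101*, -111*, 0-00*, 00-0*, 01-1*, 010-*, 1-00*, 1-01*, 1-11*, 10-0*, 10-1*, 100-*, 101-*, 11-1*, 110-*
[col 2] --00, -0-0, -1-1, -10-, 1--1, 1-0-, 10--
Prime implicants: --00, -0-0, -1-1, -10-, 1--1, 1-0-, 10--
PI chart (minterm → PIs covering it):
  0 | --00,-0-0
  2 | -0-0  (sole → essential)
  4 | --00,-10-
  5 | -1-1,-10-
  7 | -1-1  (sole → essential)
  8 | --00,-0-0,1-0-,10--
  9 | 1--1,1-0-,10--
  10 | -0-0,10--
  11 | 1--1,10--
  12 | --00,-10-,1-0-
  13 | -1-1,-10-,1--1,1-0-
  15 | -1-1,1--1
Essential prime implicants: -0-0, -1-1
Petrick residual → --00, 1--1
Minimum SOP uses 4 PIs: c'd' + b'd' + bd + ad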